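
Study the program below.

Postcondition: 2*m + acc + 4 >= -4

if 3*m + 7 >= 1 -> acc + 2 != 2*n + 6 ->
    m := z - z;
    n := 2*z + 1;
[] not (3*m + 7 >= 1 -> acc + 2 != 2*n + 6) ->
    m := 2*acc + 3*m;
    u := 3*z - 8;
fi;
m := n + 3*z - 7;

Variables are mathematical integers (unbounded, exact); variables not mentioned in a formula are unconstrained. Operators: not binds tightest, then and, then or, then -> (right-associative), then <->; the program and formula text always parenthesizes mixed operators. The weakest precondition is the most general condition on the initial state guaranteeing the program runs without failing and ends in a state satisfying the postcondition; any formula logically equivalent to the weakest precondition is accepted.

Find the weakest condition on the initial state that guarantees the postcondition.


Working backward. After the program, the postcondition 2*m + acc + 4 >= -4 must hold; in canonical form it is acc + 2*m >= -8.
Before m := n + 3*z - 7: acc + 2*n + 6*z >= 6
Then branch requires acc + 10*z >= 4; else branch requires acc + 2*n + 6*z >= 6.
Before the if: ((3*m >= -6 -> acc != 2*n + 4) -> acc + 10*z >= 4) and ((not (3*m >= -6 -> acc != 2*n + 4)) -> acc + 2*n + 6*z >= 6)
Answer: WP = ((3*m >= -6 -> acc != 2*n + 4) -> acc + 10*z >= 4) and ((not (3*m >= -6 -> acc != 2*n + 4)) -> acc + 2*n + 6*z >= 6)


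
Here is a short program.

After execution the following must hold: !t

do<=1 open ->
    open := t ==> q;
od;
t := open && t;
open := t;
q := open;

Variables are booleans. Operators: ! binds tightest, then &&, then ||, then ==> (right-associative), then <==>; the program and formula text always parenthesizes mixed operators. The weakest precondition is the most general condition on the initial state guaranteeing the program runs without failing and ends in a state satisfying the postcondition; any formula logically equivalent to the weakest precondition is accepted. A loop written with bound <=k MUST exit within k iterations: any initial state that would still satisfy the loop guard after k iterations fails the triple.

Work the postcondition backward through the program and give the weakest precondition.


Working backward. After the program, !t must hold.
Before q := open: !t
Before open := t: !t
Before t := open && t: !(open && t)
Before the loop (bound <=1), unroll the exhaustion recursion (WP_0 = exit-now case; WP_j = one more guarded iteration, up to j = 1):
  WP_0: (!open) && (!(open && t))
  WP_1: (open ==> ((!(t ==> q)) && (!((t ==> q) && t)))) && ((!open) ==> (!(open && t)))
So before the loop: (open ==> ((!(t ==> q)) && (!((t ==> q) && t)))) && ((!open) ==> (!(open && t)))
Answer: WP = (open ==> ((!(t ==> q)) && (!((t ==> q) && t)))) && ((!open) ==> (!(open && t)))


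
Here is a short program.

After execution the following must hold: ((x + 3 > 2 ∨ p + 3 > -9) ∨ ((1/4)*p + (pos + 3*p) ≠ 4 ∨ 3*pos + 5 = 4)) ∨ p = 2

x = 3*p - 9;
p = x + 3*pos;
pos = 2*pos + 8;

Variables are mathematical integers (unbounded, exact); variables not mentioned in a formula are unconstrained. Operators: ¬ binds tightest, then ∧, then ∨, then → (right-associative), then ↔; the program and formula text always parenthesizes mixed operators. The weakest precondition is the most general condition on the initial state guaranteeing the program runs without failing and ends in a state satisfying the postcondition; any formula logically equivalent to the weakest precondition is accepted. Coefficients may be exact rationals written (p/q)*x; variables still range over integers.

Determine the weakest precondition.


Working backward. After the program, the postcondition ((x + 3 > 2 ∨ p + 3 > -9) ∨ ((1/4)*p + (pos + 3*p) ≠ 4 ∨ 3*pos + 5 = 4)) ∨ p = 2 must hold; in canonical form it is x > -1 ∨ p > -12 ∨ (13/4)*p + pos ≠ 4 ∨ 3*pos = -1 ∨ p = 2.
Before pos := 2*pos + 8: x > -1 ∨ p > -12 ∨ (13/4)*p + 2*pos ≠ -4 ∨ 6*pos = -25 ∨ p = 2
Before p := x + 3*pos: x > -1 ∨ 3*pos + x > -12 ∨ (47/4)*pos + (13/4)*x ≠ -4 ∨ 6*pos = -25 ∨ 3*pos + x = 2
Before x := 3*p - 9: 3*p > 8 ∨ 3*p + 3*pos > -3 ∨ (39/4)*p + (47/4)*pos ≠ 101/4 ∨ 6*pos = -25 ∨ 3*p + 3*pos = 11
Answer: WP = 3*p > 8 ∨ 3*p + 3*pos > -3 ∨ (39/4)*p + (47/4)*pos ≠ 101/4 ∨ 6*pos = -25 ∨ 3*p + 3*pos = 11


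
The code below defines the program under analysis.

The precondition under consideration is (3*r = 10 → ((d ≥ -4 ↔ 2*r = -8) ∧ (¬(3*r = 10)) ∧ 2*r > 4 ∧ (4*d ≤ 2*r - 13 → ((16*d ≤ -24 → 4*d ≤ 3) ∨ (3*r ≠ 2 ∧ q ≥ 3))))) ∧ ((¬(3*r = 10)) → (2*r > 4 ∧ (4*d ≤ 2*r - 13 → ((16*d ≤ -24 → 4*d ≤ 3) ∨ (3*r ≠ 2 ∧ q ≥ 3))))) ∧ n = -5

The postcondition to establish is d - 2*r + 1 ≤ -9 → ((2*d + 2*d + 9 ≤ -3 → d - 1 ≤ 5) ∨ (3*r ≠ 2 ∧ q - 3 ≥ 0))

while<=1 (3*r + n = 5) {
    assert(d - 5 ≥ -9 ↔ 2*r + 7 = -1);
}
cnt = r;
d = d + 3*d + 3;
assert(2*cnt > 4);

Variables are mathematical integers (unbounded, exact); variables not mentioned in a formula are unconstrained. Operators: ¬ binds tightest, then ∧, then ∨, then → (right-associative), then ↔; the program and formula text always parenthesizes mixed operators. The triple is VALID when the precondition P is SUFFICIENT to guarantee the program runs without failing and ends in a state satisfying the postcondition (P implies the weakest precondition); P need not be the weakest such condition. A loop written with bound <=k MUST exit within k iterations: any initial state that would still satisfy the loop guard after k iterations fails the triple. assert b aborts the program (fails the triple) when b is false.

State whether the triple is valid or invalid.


Working backward. After the program, the postcondition d - 2*r + 1 ≤ -9 → ((2*d + 2*d + 9 ≤ -3 → d - 1 ≤ 5) ∨ (3*r ≠ 2 ∧ q - 3 ≥ 0)) must hold; in canonical form it is d ≤ 2*r - 10 → ((4*d ≤ -12 → d ≤ 6) ∨ (3*r ≠ 2 ∧ q ≥ 3)).
Before assert 2*cnt > 4: 2*cnt > 4 ∧ (d ≤ 2*r - 10 → ((4*d ≤ -12 → d ≤ 6) ∨ (3*r ≠ 2 ∧ q ≥ 3)))
Before d := d + 3*d + 3: 2*cnt > 4 ∧ (4*d ≤ 2*r - 13 → ((16*d ≤ -24 → 4*d ≤ 3) ∨ (3*r ≠ 2 ∧ q ≥ 3)))
Before cnt := r: 2*r > 4 ∧ (4*d ≤ 2*r - 13 → ((16*d ≤ -24 → 4*d ≤ 3) ∨ (3*r ≠ 2 ∧ q ≥ 3)))
Before the loop (bound <=1), unroll the exhaustion recursion (WP_0 = exit-now case; WP_j = one more guarded iteration, up to j = 1):
  WP_0: (¬(n + 3*r = 5)) ∧ 2*r > 4 ∧ (4*d ≤ 2*r - 13 → ((16*d ≤ -24 → 4*d ≤ 3) ∨ (3*r ≠ 2 ∧ q ≥ 3)))
  WP_1: (n + 3*r = 5 → ((d ≥ -4 ↔ 2*r = -8) ∧ (¬(n + 3*r = 5)) ∧ 2*r > 4 ∧ (4*d ≤ 2*r - 13 → ((16*d ≤ -24 → 4*d ≤ 3) ∨ (3*r ≠ 2 ∧ q ≥ 3))))) ∧ ((¬(n + 3*r = 5)) → (2*r > 4 ∧ (4*d ≤ 2*r - 13 → ((16*d ≤ -24 → 4*d ≤ 3) ∨ (3*r ≠ 2 ∧ q ≥ 3)))))
So before the loop: (n + 3*r = 5 → ((d ≥ -4 ↔ 2*r = -8) ∧ (¬(n + 3*r = 5)) ∧ 2*r > 4 ∧ (4*d ≤ 2*r - 13 → ((16*d ≤ -24 → 4*d ≤ 3) ∨ (3*r ≠ 2 ∧ q ≥ 3))))) ∧ ((¬(n + 3*r = 5)) → (2*r > 4 ∧ (4*d ≤ 2*r - 13 → ((16*d ≤ -24 → 4*d ≤ 3) ∨ (3*r ≠ 2 ∧ q ≥ 3)))))
The weakest precondition is (n + 3*r = 5 → ((d ≥ -4 ↔ 2*r = -8) ∧ (¬(n + 3*r = 5)) ∧ 2*r > 4 ∧ (4*d ≤ 2*r - 13 → ((16*d ≤ -24 → 4*d ≤ 3) ∨ (3*r ≠ 2 ∧ q ≥ 3))))) ∧ ((¬(n + 3*r = 5)) → (2*r > 4 ∧ (4*d ≤ 2*r - 13 → ((16*d ≤ -24 → 4*d ≤ 3) ∨ (3*r ≠ 2 ∧ q ≥ 3))))).
Check whether (3*r = 10 → ((d ≥ -4 ↔ 2*r = -8) ∧ (¬(3*r = 10)) ∧ 2*r > 4 ∧ (4*d ≤ 2*r - 13 → ((16*d ≤ -24 → 4*d ≤ 3) ∨ (3*r ≠ 2 ∧ q ≥ 3))))) ∧ ((¬(3*r = 10)) → (2*r > 4 ∧ (4*d ≤ 2*r - 13 → ((16*d ≤ -24 → 4*d ≤ 3) ∨ (3*r ≠ 2 ∧ q ≥ 3))))) ∧ n = -5 implies it.
Every state satisfying the precondition satisfies the weakest precondition: the implication holds.
Answer: valid


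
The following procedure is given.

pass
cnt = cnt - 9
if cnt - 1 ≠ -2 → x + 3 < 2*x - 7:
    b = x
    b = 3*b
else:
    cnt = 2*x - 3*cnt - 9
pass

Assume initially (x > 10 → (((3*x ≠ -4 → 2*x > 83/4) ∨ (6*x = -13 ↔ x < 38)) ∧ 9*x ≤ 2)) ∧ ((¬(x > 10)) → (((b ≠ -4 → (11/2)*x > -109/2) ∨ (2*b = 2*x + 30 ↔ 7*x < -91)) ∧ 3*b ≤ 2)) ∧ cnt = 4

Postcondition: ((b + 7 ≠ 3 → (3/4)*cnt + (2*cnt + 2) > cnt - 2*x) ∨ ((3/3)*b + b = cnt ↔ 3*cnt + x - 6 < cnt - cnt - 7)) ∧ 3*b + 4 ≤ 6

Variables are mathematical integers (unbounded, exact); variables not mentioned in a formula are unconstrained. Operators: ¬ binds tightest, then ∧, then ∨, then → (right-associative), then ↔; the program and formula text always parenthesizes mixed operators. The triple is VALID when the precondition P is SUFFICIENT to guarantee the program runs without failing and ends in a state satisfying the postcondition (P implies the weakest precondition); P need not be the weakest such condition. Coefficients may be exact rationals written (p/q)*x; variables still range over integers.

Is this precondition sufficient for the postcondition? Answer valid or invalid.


Working backward. After the program, the postcondition ((b + 7 ≠ 3 → (3/4)*cnt + (2*cnt + 2) > cnt - 2*x) ∨ ((3/3)*b + b = cnt ↔ 3*cnt + x - 6 < cnt - cnt - 7)) ∧ 3*b + 4 ≤ 6 must hold; in canonical form it is ((b ≠ -4 → (7/4)*cnt + 2*x > -2) ∨ (2*b = cnt ↔ 3*cnt + x < -1)) ∧ 3*b ≤ 2.
Before skip: ((b ≠ -4 → (7/4)*cnt + 2*x > -2) ∨ (2*b = cnt ↔ 3*cnt + x < -1)) ∧ 3*b ≤ 2
Then branch requires ((3*x ≠ -4 → (7/4)*cnt + 2*x > -2) ∨ (6*x = cnt ↔ 3*cnt + x < -1)) ∧ 9*x ≤ 2; else branch requires ((b ≠ -4 → (11/2)*x > (21/4)*cnt + 55/4) ∨ (2*b + 3*cnt = 2*x - 9 ↔ 7*x < 9*cnt + 26)) ∧ 3*b ≤ 2.
Before the if: ((cnt ≠ -1 → x > 10) → (((3*x ≠ -4 → (7/4)*cnt + 2*x > -2) ∨ (6*x = cnt ↔ 3*cnt + x < -1)) ∧ 9*x ≤ 2)) ∧ ((¬(cnt ≠ -1 → x > 10)) → (((b ≠ -4 → (11/2)*x > (21/4)*cnt + 55/4) ∨ (2*b + 3*cnt = 2*x - 9 ↔ 7*x < 9*cnt + 26)) ∧ 3*b ≤ 2))
Before cnt := cnt - 9: ((cnt ≠ 8 → x > 10) → (((3*x ≠ -4 → (7/4)*cnt + 2*x > 55/4) ∨ (6*x = cnt - 9 ↔ 3*cnt + x < 26)) ∧ 9*x ≤ 2)) ∧ ((¬(cnt ≠ 8 → x > 10)) → (((b ≠ -4 → (11/2)*x > (21/4)*cnt - 67/2) ∨ (2*b + 3*cnt = 2*x + 18 ↔ 7*x < 9*cnt - 55)) ∧ 3*b ≤ 2))
Before skip: ((cnt ≠ 8 → x > 10) → (((3*x ≠ -4 → (7/4)*cnt + 2*x > 55/4) ∨ (6*x = cnt - 9 ↔ 3*cnt + x < 26)) ∧ 9*x ≤ 2)) ∧ ((¬(cnt ≠ 8 → x > 10)) → (((b ≠ -4 → (11/2)*x > (21/4)*cnt - 67/2) ∨ (2*b + 3*cnt = 2*x + 18 ↔ 7*x < 9*cnt - 55)) ∧ 3*b ≤ 2))
The weakest precondition is ((cnt ≠ 8 → x > 10) → (((3*x ≠ -4 → (7/4)*cnt + 2*x > 55/4) ∨ (6*x = cnt - 9 ↔ 3*cnt + x < 26)) ∧ 9*x ≤ 2)) ∧ ((¬(cnt ≠ 8 → x > 10)) → (((b ≠ -4 → (11/2)*x > (21/4)*cnt - 67/2) ∨ (2*b + 3*cnt = 2*x + 18 ↔ 7*x < 9*cnt - 55)) ∧ 3*b ≤ 2)).
Check whether (x > 10 → (((3*x ≠ -4 → 2*x > 83/4) ∨ (6*x = -13 ↔ x < 38)) ∧ 9*x ≤ 2)) ∧ ((¬(x > 10)) → (((b ≠ -4 → (11/2)*x > -109/2) ∨ (2*b = 2*x + 30 ↔ 7*x < -91)) ∧ 3*b ≤ 2)) ∧ cnt = 4 implies it.
Countermodel: at the initial state b = -5, cnt = 4, x = -7, the precondition holds but the weakest precondition fails.
Answer: invalid


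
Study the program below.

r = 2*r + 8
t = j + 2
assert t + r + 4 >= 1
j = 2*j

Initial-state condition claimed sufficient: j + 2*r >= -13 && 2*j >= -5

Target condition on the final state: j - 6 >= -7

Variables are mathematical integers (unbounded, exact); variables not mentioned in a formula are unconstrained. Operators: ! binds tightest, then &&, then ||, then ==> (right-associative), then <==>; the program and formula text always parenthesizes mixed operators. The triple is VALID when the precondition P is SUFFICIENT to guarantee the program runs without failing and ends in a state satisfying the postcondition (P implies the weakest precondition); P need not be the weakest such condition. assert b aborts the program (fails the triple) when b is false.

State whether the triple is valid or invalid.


Working backward. After the program, the postcondition j - 6 >= -7 must hold; in canonical form it is j >= -1.
Before j := 2*j: 2*j >= -1
Before assert t + r + 4 >= 1: r + t >= -3 && 2*j >= -1
Before t := j + 2: j + r >= -5 && 2*j >= -1
Before r := 2*r + 8: j + 2*r >= -13 && 2*j >= -1
The weakest precondition is j + 2*r >= -13 && 2*j >= -1.
Check whether j + 2*r >= -13 && 2*j >= -5 implies it.
Countermodel: at the initial state j = -1, r = 0, the precondition holds but the weakest precondition fails.
Answer: invalid


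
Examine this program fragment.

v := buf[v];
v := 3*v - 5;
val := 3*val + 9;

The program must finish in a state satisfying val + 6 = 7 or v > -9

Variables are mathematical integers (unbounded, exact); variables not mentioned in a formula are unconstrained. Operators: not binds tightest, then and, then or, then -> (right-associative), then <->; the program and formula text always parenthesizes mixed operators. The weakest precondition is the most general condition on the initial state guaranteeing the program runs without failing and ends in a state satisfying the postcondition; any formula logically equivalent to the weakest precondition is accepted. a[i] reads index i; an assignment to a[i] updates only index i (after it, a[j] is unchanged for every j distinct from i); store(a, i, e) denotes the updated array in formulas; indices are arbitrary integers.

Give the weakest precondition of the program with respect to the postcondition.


Working backward. After the program, the postcondition val + 6 = 7 or v > -9 must hold; in canonical form it is val = 1 or v > -9.
Before val := 3*val + 9: 3*val = -8 or v > -9
Before v := 3*v - 5: 3*val = -8 or 3*v > -4
Before v := buf[v]: 3*val = -8 or 3*buf[v] > -4
Answer: WP = 3*val = -8 or 3*buf[v] > -4


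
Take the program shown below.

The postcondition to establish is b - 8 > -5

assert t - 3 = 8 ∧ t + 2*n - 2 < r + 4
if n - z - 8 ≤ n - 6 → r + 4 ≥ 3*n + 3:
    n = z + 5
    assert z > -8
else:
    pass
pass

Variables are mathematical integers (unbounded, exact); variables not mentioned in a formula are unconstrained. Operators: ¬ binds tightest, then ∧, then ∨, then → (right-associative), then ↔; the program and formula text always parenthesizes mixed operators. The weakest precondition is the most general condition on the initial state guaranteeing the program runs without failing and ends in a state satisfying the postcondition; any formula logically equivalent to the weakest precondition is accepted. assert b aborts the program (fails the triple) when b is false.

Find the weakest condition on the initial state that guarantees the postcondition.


Working backward. After the program, the postcondition b - 8 > -5 must hold; in canonical form it is b > 3.
Before skip: b > 3
Then branch requires z > -8 ∧ b > 3; else branch requires b > 3.
Before the if: ((z ≥ -2 → r ≥ 3*n - 1) → (z > -8 ∧ b > 3)) ∧ ((¬(z ≥ -2 → r ≥ 3*n - 1)) → b > 3)
Before assert t - 3 = 8 ∧ t + 2*n - 2 < r + 4: t = 11 ∧ 2*n + t < r + 6 ∧ ((z ≥ -2 → r ≥ 3*n - 1) → (z > -8 ∧ b > 3)) ∧ ((¬(z ≥ -2 → r ≥ 3*n - 1)) → b > 3)
Answer: WP = t = 11 ∧ 2*n + t < r + 6 ∧ ((z ≥ -2 → r ≥ 3*n - 1) → (z > -8 ∧ b > 3)) ∧ ((¬(z ≥ -2 → r ≥ 3*n - 1)) → b > 3)


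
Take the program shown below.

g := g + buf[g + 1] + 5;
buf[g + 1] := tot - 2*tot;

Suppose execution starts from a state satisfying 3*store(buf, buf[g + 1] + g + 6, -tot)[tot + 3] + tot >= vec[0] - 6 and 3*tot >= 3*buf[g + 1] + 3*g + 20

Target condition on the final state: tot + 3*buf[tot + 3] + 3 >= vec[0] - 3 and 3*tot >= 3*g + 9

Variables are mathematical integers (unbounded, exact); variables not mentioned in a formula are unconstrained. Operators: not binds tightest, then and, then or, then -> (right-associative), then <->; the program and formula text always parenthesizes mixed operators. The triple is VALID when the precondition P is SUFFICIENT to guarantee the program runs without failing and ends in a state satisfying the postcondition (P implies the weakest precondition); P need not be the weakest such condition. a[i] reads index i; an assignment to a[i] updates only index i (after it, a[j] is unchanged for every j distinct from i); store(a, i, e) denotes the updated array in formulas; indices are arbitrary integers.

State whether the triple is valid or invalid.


Working backward. After the program, the postcondition tot + 3*buf[tot + 3] + 3 >= vec[0] - 3 and 3*tot >= 3*g + 9 must hold; in canonical form it is 3*buf[tot + 3] + tot >= vec[0] - 6 and 3*tot >= 3*g + 9.
Before buf[g + 1] := tot - 2*tot: 3*store(buf, g + 1, -tot)[tot + 3] + tot >= vec[0] - 6 and 3*tot >= 3*g + 9
Before g := g + buf[g + 1] + 5: 3*store(buf, buf[g + 1] + g + 6, -tot)[tot + 3] + tot >= vec[0] - 6 and 3*tot >= 3*buf[g + 1] + 3*g + 24
The weakest precondition is 3*store(buf, buf[g + 1] + g + 6, -tot)[tot + 3] + tot >= vec[0] - 6 and 3*tot >= 3*buf[g + 1] + 3*g + 24.
Check whether 3*store(buf, buf[g + 1] + g + 6, -tot)[tot + 3] + tot >= vec[0] - 6 and 3*tot >= 3*buf[g + 1] + 3*g + 20 implies it.
Countermodel: at the initial state buf = {[0] = 0, [1] = 0, [6] = 0, [10] = 0, elsewhere 0}, g = 0, tot = 7, vec = {[0] = 13, [1] = 13, [6] = 13, [10] = 13, elsewhere 13}, the precondition holds but the weakest precondition fails.
Answer: invalid


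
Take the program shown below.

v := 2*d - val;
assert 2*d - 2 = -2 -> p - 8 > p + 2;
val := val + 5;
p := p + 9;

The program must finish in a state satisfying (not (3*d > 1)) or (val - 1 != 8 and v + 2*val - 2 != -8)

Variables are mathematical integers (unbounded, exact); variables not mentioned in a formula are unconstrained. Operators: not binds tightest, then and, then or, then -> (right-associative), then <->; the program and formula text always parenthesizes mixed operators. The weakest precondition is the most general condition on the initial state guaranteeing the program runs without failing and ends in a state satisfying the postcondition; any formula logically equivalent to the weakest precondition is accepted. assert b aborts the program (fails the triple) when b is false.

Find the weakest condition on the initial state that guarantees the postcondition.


Working backward. After the program, the postcondition (not (3*d > 1)) or (val - 1 != 8 and v + 2*val - 2 != -8) must hold; in canonical form it is (not (3*d > 1)) or (val != 9 and v + 2*val != -6).
Before p := p + 9: (not (3*d > 1)) or (val != 9 and v + 2*val != -6)
Before val := val + 5: (not (3*d > 1)) or (val != 4 and v + 2*val != -16)
Before assert 2*d - 2 = -2 -> p - 8 > p + 2: (not (2*d = 0)) and ((not (3*d > 1)) or (val != 4 and v + 2*val != -16))
Before v := 2*d - val: (not (2*d = 0)) and ((not (3*d > 1)) or (val != 4 and 2*d + val != -16))
Answer: WP = (not (2*d = 0)) and ((not (3*d > 1)) or (val != 4 and 2*d + val != -16))


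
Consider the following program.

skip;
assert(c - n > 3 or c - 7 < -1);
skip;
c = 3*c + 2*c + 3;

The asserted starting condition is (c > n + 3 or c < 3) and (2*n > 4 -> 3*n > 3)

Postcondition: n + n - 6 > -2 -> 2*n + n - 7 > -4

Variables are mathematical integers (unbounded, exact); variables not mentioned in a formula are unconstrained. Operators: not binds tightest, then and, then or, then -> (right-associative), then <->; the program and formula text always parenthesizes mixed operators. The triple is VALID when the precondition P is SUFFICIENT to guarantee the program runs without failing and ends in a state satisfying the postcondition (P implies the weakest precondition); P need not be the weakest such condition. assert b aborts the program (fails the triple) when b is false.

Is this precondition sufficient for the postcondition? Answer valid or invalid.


Working backward. After the program, the postcondition n + n - 6 > -2 -> 2*n + n - 7 > -4 must hold; in canonical form it is 2*n > 4 -> 3*n > 3.
Before c := 3*c + 2*c + 3: 2*n > 4 -> 3*n > 3
Before skip: 2*n > 4 -> 3*n > 3
Before assert c - n > 3 or c - 7 < -1: (c > n + 3 or c < 6) and (2*n > 4 -> 3*n > 3)
Before skip: (c > n + 3 or c < 6) and (2*n > 4 -> 3*n > 3)
The weakest precondition is (c > n + 3 or c < 6) and (2*n > 4 -> 3*n > 3).
Check whether (c > n + 3 or c < 3) and (2*n > 4 -> 3*n > 3) implies it.
Every state satisfying the precondition satisfies the weakest precondition: the implication holds.
Answer: valid


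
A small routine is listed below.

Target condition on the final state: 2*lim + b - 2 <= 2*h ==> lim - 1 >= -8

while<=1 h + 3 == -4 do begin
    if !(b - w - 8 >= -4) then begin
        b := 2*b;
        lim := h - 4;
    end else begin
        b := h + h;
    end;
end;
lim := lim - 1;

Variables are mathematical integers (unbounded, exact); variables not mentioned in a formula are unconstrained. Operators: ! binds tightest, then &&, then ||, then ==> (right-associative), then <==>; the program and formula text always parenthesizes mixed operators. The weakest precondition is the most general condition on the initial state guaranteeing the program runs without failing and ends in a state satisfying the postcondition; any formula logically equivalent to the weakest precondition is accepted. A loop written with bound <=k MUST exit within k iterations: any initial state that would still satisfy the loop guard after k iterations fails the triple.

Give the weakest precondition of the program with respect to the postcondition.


Working backward. After the program, the postcondition 2*lim + b - 2 <= 2*h ==> lim - 1 >= -8 must hold; in canonical form it is b + 2*lim <= 2*h + 2 ==> lim >= -7.
Before lim := lim - 1: b + 2*lim <= 2*h + 4 ==> lim >= -6
Before the loop (bound <=1), unroll the exhaustion recursion (WP_0 = exit-now case; WP_j = one more guarded iteration, up to j = 1):
  WP_0: (!(h == -7)) && (b + 2*lim <= 2*h + 4 ==> lim >= -6)
  WP_1: (h == -7 ==> (((!(b >= w + 4)) ==> ((!(h == -7)) && (2*b <= 12 ==> h >= -2))) && (b >= w + 4 ==> ((!(h == -7)) && (2*lim <= 4 ==> lim >= -6))))) && ((!(h == -7)) ==> (b + 2*lim <= 2*h + 4 ==> lim >= -6))
So before the loop: (h == -7 ==> (((!(b >= w + 4)) ==> ((!(h == -7)) && (2*b <= 12 ==> h >= -2))) && (b >= w + 4 ==> ((!(h == -7)) && (2*lim <= 4 ==> lim >= -6))))) && ((!(h == -7)) ==> (b + 2*lim <= 2*h + 4 ==> lim >= -6))
Answer: WP = (h == -7 ==> (((!(b >= w + 4)) ==> ((!(h == -7)) && (2*b <= 12 ==> h >= -2))) && (b >= w + 4 ==> ((!(h == -7)) && (2*lim <= 4 ==> lim >= -6))))) && ((!(h == -7)) ==> (b + 2*lim <= 2*h + 4 ==> lim >= -6))


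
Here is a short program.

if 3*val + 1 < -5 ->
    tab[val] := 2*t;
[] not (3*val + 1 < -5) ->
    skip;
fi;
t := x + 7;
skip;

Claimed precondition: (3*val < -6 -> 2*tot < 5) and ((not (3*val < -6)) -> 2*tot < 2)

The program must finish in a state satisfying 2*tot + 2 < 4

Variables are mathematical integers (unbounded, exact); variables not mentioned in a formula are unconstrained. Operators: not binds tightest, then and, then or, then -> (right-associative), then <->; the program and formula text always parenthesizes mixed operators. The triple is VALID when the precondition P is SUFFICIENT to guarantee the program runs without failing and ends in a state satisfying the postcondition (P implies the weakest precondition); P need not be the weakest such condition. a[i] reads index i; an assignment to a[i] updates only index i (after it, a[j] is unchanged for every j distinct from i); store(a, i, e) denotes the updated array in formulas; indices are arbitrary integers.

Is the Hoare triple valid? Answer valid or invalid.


Working backward. After the program, the postcondition 2*tot + 2 < 4 must hold; in canonical form it is 2*tot < 2.
Before skip: 2*tot < 2
Before t := x + 7: 2*tot < 2
Then branch requires 2*tot < 2; else branch requires 2*tot < 2.
Before the if: (3*val < -6 -> 2*tot < 2) and ((not (3*val < -6)) -> 2*tot < 2)
The weakest precondition is (3*val < -6 -> 2*tot < 2) and ((not (3*val < -6)) -> 2*tot < 2).
Check whether (3*val < -6 -> 2*tot < 5) and ((not (3*val < -6)) -> 2*tot < 2) implies it.
Countermodel: at the initial state tot = 1, val = -3, the precondition holds but the weakest precondition fails.
Answer: invalid


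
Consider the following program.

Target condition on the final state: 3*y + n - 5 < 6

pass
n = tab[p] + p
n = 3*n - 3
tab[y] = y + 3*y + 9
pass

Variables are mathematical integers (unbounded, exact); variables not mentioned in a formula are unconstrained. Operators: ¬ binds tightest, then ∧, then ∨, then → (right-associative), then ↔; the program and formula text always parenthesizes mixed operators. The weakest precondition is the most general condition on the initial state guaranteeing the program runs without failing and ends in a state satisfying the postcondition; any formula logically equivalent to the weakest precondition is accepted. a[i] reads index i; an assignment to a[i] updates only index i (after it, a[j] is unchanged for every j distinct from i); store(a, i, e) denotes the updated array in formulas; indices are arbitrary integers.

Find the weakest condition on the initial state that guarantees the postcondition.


Working backward. After the program, the postcondition 3*y + n - 5 < 6 must hold; in canonical form it is n + 3*y < 11.
Before skip: n + 3*y < 11
Before tab[y] := y + 3*y + 9: n + 3*y < 11
Before n := 3*n - 3: 3*n + 3*y < 14
Before n := tab[p] + p: 3*tab[p] + 3*p + 3*y < 14
Before skip: 3*tab[p] + 3*p + 3*y < 14
Answer: WP = 3*tab[p] + 3*p + 3*y < 14


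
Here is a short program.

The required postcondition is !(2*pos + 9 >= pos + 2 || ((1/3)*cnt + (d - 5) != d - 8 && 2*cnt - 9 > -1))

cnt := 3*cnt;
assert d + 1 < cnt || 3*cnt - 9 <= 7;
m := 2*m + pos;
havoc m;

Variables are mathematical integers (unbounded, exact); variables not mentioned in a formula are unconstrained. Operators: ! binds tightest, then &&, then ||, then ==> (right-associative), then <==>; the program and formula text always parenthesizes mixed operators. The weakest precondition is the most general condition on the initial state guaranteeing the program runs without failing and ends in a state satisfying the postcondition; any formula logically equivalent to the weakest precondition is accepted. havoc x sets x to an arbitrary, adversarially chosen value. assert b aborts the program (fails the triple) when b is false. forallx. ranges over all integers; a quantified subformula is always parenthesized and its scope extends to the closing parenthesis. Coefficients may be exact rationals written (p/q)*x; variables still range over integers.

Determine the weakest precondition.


Working backward. After the program, the postcondition !(2*pos + 9 >= pos + 2 || ((1/3)*cnt + (d - 5) != d - 8 && 2*cnt - 9 > -1)) must hold; in canonical form it is !(pos >= -7 || ((1/3)*cnt != -3 && 2*cnt > 8)).
Before havoc m: !(pos >= -7 || ((1/3)*cnt != -3 && 2*cnt > 8))
Before m := 2*m + pos: !(pos >= -7 || ((1/3)*cnt != -3 && 2*cnt > 8))
Before assert d + 1 < cnt || 3*cnt - 9 <= 7: (d < cnt - 1 || 3*cnt <= 16) && (!(pos >= -7 || ((1/3)*cnt != -3 && 2*cnt > 8)))
Before cnt := 3*cnt: (d < 3*cnt - 1 || 9*cnt <= 16) && (!(pos >= -7 || (cnt != -3 && 6*cnt > 8)))
Answer: WP = (d < 3*cnt - 1 || 9*cnt <= 16) && (!(pos >= -7 || (cnt != -3 && 6*cnt > 8)))


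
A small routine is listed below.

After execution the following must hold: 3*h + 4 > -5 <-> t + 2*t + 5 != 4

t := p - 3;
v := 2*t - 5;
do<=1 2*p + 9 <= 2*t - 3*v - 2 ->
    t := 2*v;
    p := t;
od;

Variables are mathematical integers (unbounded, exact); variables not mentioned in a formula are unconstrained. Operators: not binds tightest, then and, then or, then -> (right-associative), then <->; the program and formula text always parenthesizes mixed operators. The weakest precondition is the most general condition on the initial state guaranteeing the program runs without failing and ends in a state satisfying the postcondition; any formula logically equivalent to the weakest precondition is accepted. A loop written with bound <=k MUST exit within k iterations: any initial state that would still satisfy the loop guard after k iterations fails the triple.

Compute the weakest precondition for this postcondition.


Working backward. After the program, the postcondition 3*h + 4 > -5 <-> t + 2*t + 5 != 4 must hold; in canonical form it is 3*h > -9 <-> 3*t != -1.
Before the loop (bound <=1), unroll the exhaustion recursion (WP_0 = exit-now case; WP_j = one more guarded iteration, up to j = 1):
  WP_0: (not (2*p + 3*v <= 2*t - 11)) and (3*h > -9 <-> 3*t != -1)
  WP_1: (2*p + 3*v <= 2*t - 11 -> ((not (3*v <= -11)) and (3*h > -9 <-> 6*v != -1))) and ((not (2*p + 3*v <= 2*t - 11)) -> (3*h > -9 <-> 3*t != -1))
So before the loop: (2*p + 3*v <= 2*t - 11 -> ((not (3*v <= -11)) and (3*h > -9 <-> 6*v != -1))) and ((not (2*p + 3*v <= 2*t - 11)) -> (3*h > -9 <-> 3*t != -1))
Before v := 2*t - 5: (2*p + 4*t <= 4 -> ((not (6*t <= 4)) and (3*h > -9 <-> 12*t != 29))) and ((not (2*p + 4*t <= 4)) -> (3*h > -9 <-> 3*t != -1))
Before t := p - 3: (6*p <= 16 -> ((not (6*p <= 22)) and (3*h > -9 <-> 12*p != 65))) and ((not (6*p <= 16)) -> (3*h > -9 <-> 3*p != 8))
Answer: WP = (6*p <= 16 -> ((not (6*p <= 22)) and (3*h > -9 <-> 12*p != 65))) and ((not (6*p <= 16)) -> (3*h > -9 <-> 3*p != 8))


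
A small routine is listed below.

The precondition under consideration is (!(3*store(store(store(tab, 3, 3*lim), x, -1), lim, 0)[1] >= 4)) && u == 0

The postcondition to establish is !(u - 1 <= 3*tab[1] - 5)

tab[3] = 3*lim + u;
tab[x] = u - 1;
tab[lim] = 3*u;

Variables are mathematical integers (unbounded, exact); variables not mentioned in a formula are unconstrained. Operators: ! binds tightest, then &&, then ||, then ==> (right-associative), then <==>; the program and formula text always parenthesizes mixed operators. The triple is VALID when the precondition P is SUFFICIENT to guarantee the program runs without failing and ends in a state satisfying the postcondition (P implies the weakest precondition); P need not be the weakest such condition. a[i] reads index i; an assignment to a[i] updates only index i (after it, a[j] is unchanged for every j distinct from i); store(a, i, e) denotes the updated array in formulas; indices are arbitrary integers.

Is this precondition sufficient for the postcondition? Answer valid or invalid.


Working backward. After the program, the postcondition !(u - 1 <= 3*tab[1] - 5) must hold; in canonical form it is !(u <= 3*tab[1] - 4).
Before tab[lim] := 3*u: !(u <= 3*store(tab, lim, 3*u)[1] - 4)
Before tab[x] := u - 1: !(u <= 3*store(store(tab, x, u - 1), lim, 3*u)[1] - 4)
Before tab[3] := 3*lim + u: !(u <= 3*store(store(store(tab, 3, 3*lim + u), x, u - 1), lim, 3*u)[1] - 4)
The weakest precondition is !(u <= 3*store(store(store(tab, 3, 3*lim + u), x, u - 1), lim, 3*u)[1] - 4).
Check whether (!(3*store(store(store(tab, 3, 3*lim), x, -1), lim, 0)[1] >= 4)) && u == 0 implies it.
Every state satisfying the precondition satisfies the weakest precondition: the implication holds.
Answer: valid


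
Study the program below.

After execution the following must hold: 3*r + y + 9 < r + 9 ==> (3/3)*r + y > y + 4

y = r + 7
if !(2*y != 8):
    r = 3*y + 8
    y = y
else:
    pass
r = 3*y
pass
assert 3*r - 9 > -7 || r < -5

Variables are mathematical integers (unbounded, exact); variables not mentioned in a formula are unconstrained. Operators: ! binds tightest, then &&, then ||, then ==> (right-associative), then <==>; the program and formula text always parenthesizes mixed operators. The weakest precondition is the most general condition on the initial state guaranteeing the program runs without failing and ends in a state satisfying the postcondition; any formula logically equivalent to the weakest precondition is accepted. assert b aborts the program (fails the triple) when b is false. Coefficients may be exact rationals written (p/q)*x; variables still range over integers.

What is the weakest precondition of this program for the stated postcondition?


Working backward. After the program, the postcondition 3*r + y + 9 < r + 9 ==> (3/3)*r + y > y + 4 must hold; in canonical form it is 2*r + y < 0 ==> r > 4.
Before assert 3*r - 9 > -7 || r < -5: (3*r > 2 || r < -5) && (2*r + y < 0 ==> r > 4)
Before skip: (3*r > 2 || r < -5) && (2*r + y < 0 ==> r > 4)
Before r := 3*y: (9*y > 2 || 3*y < -5) && (7*y < 0 ==> 3*y > 4)
Then branch requires (9*y > 2 || 3*y < -5) && (7*y < 0 ==> 3*y > 4); else branch requires (9*y > 2 || 3*y < -5) && (7*y < 0 ==> 3*y > 4).
Before the if: ((!(2*y != 8)) ==> ((9*y > 2 || 3*y < -5) && (7*y < 0 ==> 3*y > 4))) && (2*y != 8 ==> ((9*y > 2 || 3*y < -5) && (7*y < 0 ==> 3*y > 4)))
Before y := r + 7: ((!(2*r != -6)) ==> ((9*r > -61 || 3*r < -26) && (7*r < -49 ==> 3*r > -17))) && (2*r != -6 ==> ((9*r > -61 || 3*r < -26) && (7*r < -49 ==> 3*r > -17)))
Answer: WP = ((!(2*r != -6)) ==> ((9*r > -61 || 3*r < -26) && (7*r < -49 ==> 3*r > -17))) && (2*r != -6 ==> ((9*r > -61 || 3*r < -26) && (7*r < -49 ==> 3*r > -17)))


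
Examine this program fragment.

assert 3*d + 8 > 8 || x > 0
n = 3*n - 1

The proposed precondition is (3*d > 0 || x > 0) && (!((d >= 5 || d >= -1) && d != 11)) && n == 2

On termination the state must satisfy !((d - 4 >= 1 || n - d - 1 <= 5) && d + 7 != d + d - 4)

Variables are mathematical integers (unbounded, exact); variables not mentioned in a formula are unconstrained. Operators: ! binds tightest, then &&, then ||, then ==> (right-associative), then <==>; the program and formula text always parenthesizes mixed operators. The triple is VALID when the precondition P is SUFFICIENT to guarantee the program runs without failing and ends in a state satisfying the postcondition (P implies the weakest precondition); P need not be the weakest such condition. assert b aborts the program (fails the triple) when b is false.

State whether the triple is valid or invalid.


Working backward. After the program, the postcondition !((d - 4 >= 1 || n - d - 1 <= 5) && d + 7 != d + d - 4) must hold; in canonical form it is !((d >= 5 || n <= d + 6) && d != 11).
Before n := 3*n - 1: !((d >= 5 || 3*n <= d + 7) && d != 11)
Before assert 3*d + 8 > 8 || x > 0: (3*d > 0 || x > 0) && (!((d >= 5 || 3*n <= d + 7) && d != 11))
The weakest precondition is (3*d > 0 || x > 0) && (!((d >= 5 || 3*n <= d + 7) && d != 11)).
Check whether (3*d > 0 || x > 0) && (!((d >= 5 || d >= -1) && d != 11)) && n == 2 implies it.
Every state satisfying the precondition satisfies the weakest precondition: the implication holds.
Answer: valid


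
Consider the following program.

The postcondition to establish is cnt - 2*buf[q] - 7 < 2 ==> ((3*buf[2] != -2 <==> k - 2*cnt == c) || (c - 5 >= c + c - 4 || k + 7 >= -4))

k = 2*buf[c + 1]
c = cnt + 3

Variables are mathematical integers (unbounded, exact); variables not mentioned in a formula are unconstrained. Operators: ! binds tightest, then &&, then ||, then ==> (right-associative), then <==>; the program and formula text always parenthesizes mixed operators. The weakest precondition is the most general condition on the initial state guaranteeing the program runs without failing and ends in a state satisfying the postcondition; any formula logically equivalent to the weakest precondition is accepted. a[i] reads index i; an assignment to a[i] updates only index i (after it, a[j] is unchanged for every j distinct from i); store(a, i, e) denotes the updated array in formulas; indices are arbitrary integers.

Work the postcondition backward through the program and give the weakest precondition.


Working backward. After the program, the postcondition cnt - 2*buf[q] - 7 < 2 ==> ((3*buf[2] != -2 <==> k - 2*cnt == c) || (c - 5 >= c + c - 4 || k + 7 >= -4)) must hold; in canonical form it is cnt < 2*buf[q] + 9 ==> ((3*buf[2] != -2 <==> k == c + 2*cnt) || c <= -1 || k >= -11).
Before c := cnt + 3: cnt < 2*buf[q] + 9 ==> ((3*buf[2] != -2 <==> k == 3*cnt + 3) || cnt <= -4 || k >= -11)
Before k := 2*buf[c + 1]: cnt < 2*buf[q] + 9 ==> ((3*buf[2] != -2 <==> 2*buf[c + 1] == 3*cnt + 3) || cnt <= -4 || 2*buf[c + 1] >= -11)
Answer: WP = cnt < 2*buf[q] + 9 ==> ((3*buf[2] != -2 <==> 2*buf[c + 1] == 3*cnt + 3) || cnt <= -4 || 2*buf[c + 1] >= -11)


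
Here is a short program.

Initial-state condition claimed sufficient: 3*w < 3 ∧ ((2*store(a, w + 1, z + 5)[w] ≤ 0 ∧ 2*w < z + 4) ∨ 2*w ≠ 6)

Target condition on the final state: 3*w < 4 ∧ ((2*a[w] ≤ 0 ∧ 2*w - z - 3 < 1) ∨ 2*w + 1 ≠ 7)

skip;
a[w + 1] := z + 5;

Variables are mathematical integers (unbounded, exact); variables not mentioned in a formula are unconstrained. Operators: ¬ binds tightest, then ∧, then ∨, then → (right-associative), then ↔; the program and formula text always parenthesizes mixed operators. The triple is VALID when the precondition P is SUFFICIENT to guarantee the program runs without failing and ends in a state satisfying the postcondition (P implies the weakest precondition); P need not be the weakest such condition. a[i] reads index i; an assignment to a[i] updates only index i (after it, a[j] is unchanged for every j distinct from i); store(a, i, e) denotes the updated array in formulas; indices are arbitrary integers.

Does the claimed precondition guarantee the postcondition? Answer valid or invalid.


Working backward. After the program, the postcondition 3*w < 4 ∧ ((2*a[w] ≤ 0 ∧ 2*w - z - 3 < 1) ∨ 2*w + 1 ≠ 7) must hold; in canonical form it is 3*w < 4 ∧ ((2*a[w] ≤ 0 ∧ 2*w < z + 4) ∨ 2*w ≠ 6).
Before a[w + 1] := z + 5: 3*w < 4 ∧ ((2*store(a, w + 1, z + 5)[w] ≤ 0 ∧ 2*w < z + 4) ∨ 2*w ≠ 6)
Before skip: 3*w < 4 ∧ ((2*store(a, w + 1, z + 5)[w] ≤ 0 ∧ 2*w < z + 4) ∨ 2*w ≠ 6)
The weakest precondition is 3*w < 4 ∧ ((2*store(a, w + 1, z + 5)[w] ≤ 0 ∧ 2*w < z + 4) ∨ 2*w ≠ 6).
Check whether 3*w < 3 ∧ ((2*store(a, w + 1, z + 5)[w] ≤ 0 ∧ 2*w < z + 4) ∨ 2*w ≠ 6) implies it.
Every state satisfying the precondition satisfies the weakest precondition: the implication holds.
Answer: valid


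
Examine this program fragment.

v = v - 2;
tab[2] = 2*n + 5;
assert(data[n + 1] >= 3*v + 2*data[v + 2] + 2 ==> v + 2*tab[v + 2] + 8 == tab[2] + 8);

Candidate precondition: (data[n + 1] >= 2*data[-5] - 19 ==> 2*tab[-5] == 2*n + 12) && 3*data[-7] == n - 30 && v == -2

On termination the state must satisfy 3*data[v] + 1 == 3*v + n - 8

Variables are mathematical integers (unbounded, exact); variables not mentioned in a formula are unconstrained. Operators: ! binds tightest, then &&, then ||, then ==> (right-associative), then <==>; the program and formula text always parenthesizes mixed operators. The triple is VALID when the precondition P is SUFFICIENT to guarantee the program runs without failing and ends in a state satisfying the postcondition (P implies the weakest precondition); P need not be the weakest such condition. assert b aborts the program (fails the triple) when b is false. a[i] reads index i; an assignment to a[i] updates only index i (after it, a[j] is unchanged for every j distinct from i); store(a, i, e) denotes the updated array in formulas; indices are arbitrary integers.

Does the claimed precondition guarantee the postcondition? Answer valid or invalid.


Working backward. After the program, the postcondition 3*data[v] + 1 == 3*v + n - 8 must hold; in canonical form it is 3*data[v] == n + 3*v - 9.
Before assert data[n + 1] >= 3*v + 2*data[v + 2] + 2 ==> v + 2*tab[v + 2] + 8 == tab[2] + 8: (data[n + 1] >= 2*data[v + 2] + 3*v + 2 ==> 2*tab[v + 2] + v == tab[2]) && 3*data[v] == n + 3*v - 9
Before tab[2] := 2*n + 5: (data[n + 1] >= 2*data[v + 2] + 3*v + 2 ==> 2*store(tab, 2, 2*n + 5)[v + 2] + v == 2*n + 5) && 3*data[v] == n + 3*v - 9
Before v := v - 2: (data[n + 1] >= 2*data[v] + 3*v - 4 ==> 2*store(tab, 2, 2*n + 5)[v] + v == 2*n + 7) && 3*data[v - 2] == n + 3*v - 15
The weakest precondition is (data[n + 1] >= 2*data[v] + 3*v - 4 ==> 2*store(tab, 2, 2*n + 5)[v] + v == 2*n + 7) && 3*data[v - 2] == n + 3*v - 15.
Check whether (data[n + 1] >= 2*data[-5] - 19 ==> 2*tab[-5] == 2*n + 12) && 3*data[-7] == n - 30 && v == -2 implies it.
Countermodel: at the initial state data = {[-7] = 0, [-5] = 7050, [-4] = 4, [-2] = 0, [2] = 0, [31] = 14080, elsewhere 0}, n = 30, tab = {[-7] = 0, [-5] = 0, [-4] = 0, [-2] = 0, [2] = 0, [31] = 0, elsewhere 0}, v = -2, the precondition holds but the weakest precondition fails.
Answer: invalid


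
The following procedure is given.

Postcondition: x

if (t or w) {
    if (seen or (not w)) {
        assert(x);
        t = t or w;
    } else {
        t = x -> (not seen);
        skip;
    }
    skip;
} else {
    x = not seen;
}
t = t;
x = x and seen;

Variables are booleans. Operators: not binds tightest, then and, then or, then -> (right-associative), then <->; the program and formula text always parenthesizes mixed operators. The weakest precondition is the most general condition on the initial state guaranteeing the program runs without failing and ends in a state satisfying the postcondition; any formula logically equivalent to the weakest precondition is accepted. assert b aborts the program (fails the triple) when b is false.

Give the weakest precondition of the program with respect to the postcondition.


Working backward. After the program, x must hold.
Before x := x and seen: x and seen
Before t := t: x and seen
Then branch requires ((seen or (not w)) -> (x and seen)) and ((not (seen or (not w))) -> (x and seen)); else branch requires false.
Before the if: ((t or w) -> (((seen or (not w)) -> (x and seen)) and ((not (seen or (not w))) -> (x and seen)))) and (t or w)
Answer: WP = ((t or w) -> (((seen or (not w)) -> (x and seen)) and ((not (seen or (not w))) -> (x and seen)))) and (t or w)
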